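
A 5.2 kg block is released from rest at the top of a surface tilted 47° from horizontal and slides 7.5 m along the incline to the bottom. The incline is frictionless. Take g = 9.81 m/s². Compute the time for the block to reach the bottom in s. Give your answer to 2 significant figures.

1.4 s

The weight component along the incline is mg sin 47° = 37.308 N and the normal force is N = mg cos 47° = 34.790 N.
With no friction, a = g sin 47° = 7.1746 m/s².
Starting from rest, L = ½at², so t = √(2L/a) = √(2 × 7.5 / 7.1746) = 1.4459 s.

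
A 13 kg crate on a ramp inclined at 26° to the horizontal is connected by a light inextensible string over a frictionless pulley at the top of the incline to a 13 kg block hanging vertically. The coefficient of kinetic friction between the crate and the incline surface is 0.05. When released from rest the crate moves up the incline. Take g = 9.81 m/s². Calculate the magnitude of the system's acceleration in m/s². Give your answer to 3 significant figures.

For the crate on the incline: the weight component along the slope is m₁g sin 26° = 13 × 9.81 × 0.4384 = 55.909 N and the normal force is N = m₁g cos 26° = 114.623 N.
Kinetic friction opposes the crate's motion up the incline: f = μN = 0.05 × 114.623 = 5.731 N acting down the slope.
Newton's second law for the crate (up-slope positive): T − 55.909 − 5.731 = 13 a. For the hanging block (downward positive): 13 × 9.81 − T = 13 a.
Adding the two equations eliminates T: 65.890 = 26 a, so a = 2.5342 m/s².

2.53 m/s²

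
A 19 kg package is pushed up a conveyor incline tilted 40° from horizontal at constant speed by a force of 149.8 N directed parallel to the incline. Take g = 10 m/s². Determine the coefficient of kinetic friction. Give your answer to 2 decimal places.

0.19

At constant speed ΣF = 0 along the incline. The applied 149.8 N acts up the slope; the weight component mg sin 40° = 122.130 N and kinetic friction μN both act down the slope.
So 149.8 = 122.130 + μ × 145.548, giving μ = (149.8 − 122.130) / 145.548 = 0.1901.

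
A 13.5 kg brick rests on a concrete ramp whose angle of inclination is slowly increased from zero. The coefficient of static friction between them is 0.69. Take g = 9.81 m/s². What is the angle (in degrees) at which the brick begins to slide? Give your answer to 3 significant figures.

34.6°

At the threshold of sliding, static friction is at its maximum μ_s N and exactly balances the weight component along the incline: mg sin θ = μ_s mg cos θ.
Hence tan θ = μ_s = 0.69, so θ = arctan(0.69) = 34.6057°.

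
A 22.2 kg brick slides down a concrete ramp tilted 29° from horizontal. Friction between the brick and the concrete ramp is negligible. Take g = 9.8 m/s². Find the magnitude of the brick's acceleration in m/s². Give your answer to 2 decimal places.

Resolving the weight along the incline: the component pulling the brick down the slope is mg sin 29° = 22.2 × 9.8 × 0.4848 = 105.473 N, and the normal force is N = mg cos 29° = 22.2 × 9.8 × 0.8746 = 190.278 N.
With no friction the net force along the incline is 105.473 N, so a = g sin 29° = 105.473 / 22.2 = 4.7510 m/s².

4.75 m/s²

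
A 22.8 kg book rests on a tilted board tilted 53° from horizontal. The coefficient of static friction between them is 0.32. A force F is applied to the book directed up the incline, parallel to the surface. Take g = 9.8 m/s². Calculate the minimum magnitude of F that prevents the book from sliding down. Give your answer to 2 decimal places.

135.42 N

The normal force is N = mg cos 53° = 134.470 N. With F at its minimum the book is on the verge of sliding down, so static friction is at its maximum μ_s N = 0.32 × 134.470 = 43.030 N and acts up the slope.
Equilibrium along the incline: F + μ_s N = mg sin 53°, so F = 178.447 − 43.030 = 135.417 N.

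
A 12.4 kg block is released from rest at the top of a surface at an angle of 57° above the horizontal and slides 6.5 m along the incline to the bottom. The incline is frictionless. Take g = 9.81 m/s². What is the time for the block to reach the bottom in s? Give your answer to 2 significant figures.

1.3 s

The weight component along the incline is mg sin 57° = 102.019 N and the normal force is N = mg cos 57° = 66.252 N.
With no friction, a = g sin 57° = 8.2274 m/s².
Starting from rest, L = ½at², so t = √(2L/a) = √(2 × 6.5 / 8.2274) = 1.2570 s.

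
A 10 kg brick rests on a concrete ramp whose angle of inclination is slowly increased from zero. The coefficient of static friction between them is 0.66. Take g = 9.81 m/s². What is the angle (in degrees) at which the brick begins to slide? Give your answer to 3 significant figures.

33.4°

At the threshold of sliding, static friction is at its maximum μ_s N and exactly balances the weight component along the incline: mg sin θ = μ_s mg cos θ.
Hence tan θ = μ_s = 0.66, so θ = arctan(0.66) = 33.4248°.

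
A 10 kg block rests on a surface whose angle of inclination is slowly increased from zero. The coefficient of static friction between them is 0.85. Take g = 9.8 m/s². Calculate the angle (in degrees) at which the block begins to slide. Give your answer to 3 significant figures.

At the threshold of sliding, static friction is at its maximum μ_s N and exactly balances the weight component along the incline: mg sin θ = μ_s mg cos θ.
Hence tan θ = μ_s = 0.85, so θ = arctan(0.85) = 40.3645°.

40.4°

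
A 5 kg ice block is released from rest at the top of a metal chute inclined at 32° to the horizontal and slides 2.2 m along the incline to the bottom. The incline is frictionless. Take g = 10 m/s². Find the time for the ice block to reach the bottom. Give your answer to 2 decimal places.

0.91 s

The weight component along the incline is mg sin 32° = 26.496 N and the normal force is N = mg cos 32° = 42.402 N.
With no friction, a = g sin 32° = 5.2992 m/s².
Starting from rest, L = ½at², so t = √(2L/a) = √(2 × 2.2 / 5.2992) = 0.9112 s.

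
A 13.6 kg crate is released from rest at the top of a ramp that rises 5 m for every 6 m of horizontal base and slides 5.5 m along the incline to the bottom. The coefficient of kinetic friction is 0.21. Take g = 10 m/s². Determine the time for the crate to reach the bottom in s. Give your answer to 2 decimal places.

1.52 s

The weight component along the incline is mg sin 39.81° = 87.065 N and the normal force is N = mg cos 39.81° = 104.478 N.
Friction up the slope is f = μN = 0.21 × 104.478 = 21.940 N, so the net downslope force is 87.065 − 21.940 = 65.125 N and a = 65.125 / 13.6 = 4.7886 m/s².
Starting from rest, L = ½at², so t = √(2L/a) = √(2 × 5.5 / 4.7886) = 1.5156 s.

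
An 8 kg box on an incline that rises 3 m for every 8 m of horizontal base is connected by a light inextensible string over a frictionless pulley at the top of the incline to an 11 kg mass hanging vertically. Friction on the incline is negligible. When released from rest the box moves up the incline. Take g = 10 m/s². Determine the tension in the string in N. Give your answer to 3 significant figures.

For the box on the incline: the weight component along the slope is m₁g sin 20.56° = 8 × 10 × 0.3511 = 28.088 N and the normal force is N = m₁g cos 20.56° = 74.906 N.
Newton's second law for the box (up-slope positive): T − 28.088 = 8 a. For the hanging mass (downward positive): 11 × 10 − T = 11 a.
Adding the two equations eliminates T: 81.912 = 19 a, so a = 4.3112 m/s².
Then from the hanging mass's equation, T = 11 × (10 − 4.3112) = 62.577 N.

62.6 N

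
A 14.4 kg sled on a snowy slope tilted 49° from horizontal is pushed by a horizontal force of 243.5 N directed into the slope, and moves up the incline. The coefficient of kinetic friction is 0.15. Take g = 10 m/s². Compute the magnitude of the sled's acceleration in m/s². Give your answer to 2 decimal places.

0.65 m/s²

The horizontal push has components F cos 49° = 243.5 × 0.6561 = 159.760 N up the incline and F sin 49° = 243.5 × 0.7547 = 183.769 N pressing into the surface.
The normal force is therefore N = mg cos 49° + F sin 49° = 94.478 + 183.769 = 278.247 N, and kinetic friction down the slope is μN = 0.15 × 278.247 = 41.737 N.
Along the incline: F cos 49° − mg sin 49° − μN = ma, so 159.760 − 108.677 − 41.737 = 14.4 a, giving a = 0.6490 m/s².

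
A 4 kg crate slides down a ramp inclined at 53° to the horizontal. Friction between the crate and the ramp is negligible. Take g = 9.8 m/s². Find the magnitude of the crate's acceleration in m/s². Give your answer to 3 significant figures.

Resolving the weight along the incline: the component pulling the crate down the slope is mg sin 53° = 4 × 9.8 × 0.7986 = 31.305 N, and the normal force is N = mg cos 53° = 4 × 9.8 × 0.6018 = 23.591 N.
With no friction the net force along the incline is 31.305 N, so a = g sin 53° = 31.305 / 4 = 7.8262 m/s².

7.83 m/s²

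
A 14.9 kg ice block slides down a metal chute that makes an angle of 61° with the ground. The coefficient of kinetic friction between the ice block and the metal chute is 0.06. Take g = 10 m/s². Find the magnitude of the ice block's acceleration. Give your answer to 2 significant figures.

8.5 m/s²

Resolving the weight along the incline: the component pulling the ice block down the slope is mg sin 61° = 14.9 × 10 × 0.8746 = 130.315 N, and the normal force is N = mg cos 61° = 14.9 × 10 × 0.4848 = 72.235 N.
Kinetic friction acts up the slope with magnitude f = μN = 0.06 × 72.235 = 4.334 N.
Net force along the incline is 130.315 − 4.334 = 125.981 N, so a = 125.981 / 14.9 = 8.4551 m/s².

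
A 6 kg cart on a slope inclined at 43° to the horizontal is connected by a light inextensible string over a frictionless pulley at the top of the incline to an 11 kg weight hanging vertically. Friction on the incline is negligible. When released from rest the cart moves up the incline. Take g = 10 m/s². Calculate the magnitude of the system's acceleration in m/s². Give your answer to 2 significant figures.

For the cart on the incline: the weight component along the slope is m₁g sin 43° = 6 × 10 × 0.6820 = 40.920 N and the normal force is N = m₁g cos 43° = 43.881 N.
Newton's second law for the cart (up-slope positive): T − 40.920 = 6 a. For the hanging weight (downward positive): 11 × 10 − T = 11 a.
Adding the two equations eliminates T: 69.080 = 17 a, so a = 4.0635 m/s².

4.1 m/s²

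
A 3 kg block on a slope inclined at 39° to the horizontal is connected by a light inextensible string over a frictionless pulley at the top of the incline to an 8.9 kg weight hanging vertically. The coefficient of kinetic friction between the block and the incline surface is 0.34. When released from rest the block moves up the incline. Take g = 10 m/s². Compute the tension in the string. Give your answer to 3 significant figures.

For the block on the incline: the weight component along the slope is m₁g sin 39° = 3 × 10 × 0.6293 = 18.879 N and the normal force is N = m₁g cos 39° = 23.314 N.
Kinetic friction opposes the block's motion up the incline: f = μN = 0.34 × 23.314 = 7.927 N acting down the slope.
Newton's second law for the block (up-slope positive): T − 18.879 − 7.927 = 3 a. For the hanging weight (downward positive): 8.9 × 10 − T = 8.9 a.
Adding the two equations eliminates T: 62.194 = 11.9 a, so a = 5.2264 m/s².
Then from the hanging weight's equation, T = 8.9 × (10 − 5.2264) = 42.485 N.

42.5 N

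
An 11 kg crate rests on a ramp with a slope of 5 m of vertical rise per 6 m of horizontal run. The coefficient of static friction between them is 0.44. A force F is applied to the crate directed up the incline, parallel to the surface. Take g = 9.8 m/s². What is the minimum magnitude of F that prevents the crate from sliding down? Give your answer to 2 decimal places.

The normal force is N = mg cos 39.81° = 82.814 N. With F at its minimum the crate is on the verge of sliding down, so static friction is at its maximum μ_s N = 0.44 × 82.814 = 36.438 N and acts up the slope.
Equilibrium along the incline: F + μ_s N = mg sin 39.81°, so F = 69.012 − 36.438 = 32.574 N.

32.57 N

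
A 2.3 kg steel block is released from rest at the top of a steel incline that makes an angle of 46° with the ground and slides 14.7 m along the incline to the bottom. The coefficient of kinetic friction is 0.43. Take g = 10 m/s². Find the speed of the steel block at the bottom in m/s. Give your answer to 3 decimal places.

The weight component along the incline is mg sin 46° = 16.545 N and the normal force is N = mg cos 46° = 15.977 N.
Friction up the slope is f = μN = 0.43 × 15.977 = 6.870 N, so the net downslope force is 16.545 − 6.870 = 9.675 N and a = 9.675 / 2.3 = 4.2065 m/s².
Starting from rest over a distance of 14.7 m, v² = 2aL = 2 × 4.2065 × 14.7 = 123.6711, so v = 11.1208 m/s.

11.121 m/s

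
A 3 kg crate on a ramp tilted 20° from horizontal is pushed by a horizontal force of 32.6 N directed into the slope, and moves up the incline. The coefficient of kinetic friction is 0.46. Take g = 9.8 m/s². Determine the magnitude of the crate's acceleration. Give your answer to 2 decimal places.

0.91 m/s²

The horizontal push has components F cos 20° = 32.6 × 0.9397 = 30.634 N up the incline and F sin 20° = 32.6 × 0.3420 = 11.149 N pressing into the surface.
The normal force is therefore N = mg cos 20° + F sin 20° = 27.627 + 11.149 = 38.776 N, and kinetic friction down the slope is μN = 0.46 × 38.776 = 17.837 N.
Along the incline: F cos 20° − mg sin 20° − μN = ma, so 30.634 − 10.055 − 17.837 = 3 a, giving a = 0.9140 m/s².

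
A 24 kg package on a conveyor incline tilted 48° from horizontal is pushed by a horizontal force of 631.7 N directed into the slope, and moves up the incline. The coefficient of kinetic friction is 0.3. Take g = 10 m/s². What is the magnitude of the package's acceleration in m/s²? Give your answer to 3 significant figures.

2.31 m/s²

The horizontal push has components F cos 48° = 631.7 × 0.6691 = 422.670 N up the incline and F sin 48° = 631.7 × 0.7431 = 469.416 N pressing into the surface.
The normal force is therefore N = mg cos 48° + F sin 48° = 160.584 + 469.416 = 630.000 N, and kinetic friction down the slope is μN = 0.3 × 630.000 = 189.000 N.
Along the incline: F cos 48° − mg sin 48° − μN = ma, so 422.670 − 178.344 − 189.000 = 24 a, giving a = 2.3053 m/s².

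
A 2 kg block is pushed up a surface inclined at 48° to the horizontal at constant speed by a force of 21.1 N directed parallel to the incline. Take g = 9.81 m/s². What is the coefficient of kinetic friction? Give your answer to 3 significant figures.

0.497

At constant speed ΣF = 0 along the incline. The applied 21.1 N acts up the slope; the weight component mg sin 48° = 14.581 N and kinetic friction μN both act down the slope.
So 21.1 = 14.581 + μ × 13.128, giving μ = (21.1 − 14.581) / 13.128 = 0.4966.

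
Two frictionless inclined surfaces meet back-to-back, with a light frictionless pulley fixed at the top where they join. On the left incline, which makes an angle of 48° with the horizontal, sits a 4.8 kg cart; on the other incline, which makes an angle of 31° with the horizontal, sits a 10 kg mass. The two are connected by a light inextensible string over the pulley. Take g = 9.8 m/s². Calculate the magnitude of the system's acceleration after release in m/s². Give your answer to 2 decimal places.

1.05 m/s²

Resolve each weight along its own incline: the 4.8 kg mass has component 4.8 × 9.8 × sin 48° = 34.958 N down its slope, and the 10 kg mass has 10 × 9.8 × sin 31° = 50.474 N down its slope.
The 10 kg side's 50.474 N exceeds the other side's 34.958 N, so that mass slides down and the 4.8 kg mass slides up. Taking that direction as positive, Newton's second law for the whole system gives 50.474 − 34.958 = (4.8 + 10) a, so a = 15.516 / 14.8 = 1.0484 m/s².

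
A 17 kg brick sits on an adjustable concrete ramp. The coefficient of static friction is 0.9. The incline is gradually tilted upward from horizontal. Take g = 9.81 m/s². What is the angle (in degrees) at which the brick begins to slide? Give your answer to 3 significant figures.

At the threshold of sliding, static friction is at its maximum μ_s N and exactly balances the weight component along the incline: mg sin θ = μ_s mg cos θ.
Hence tan θ = μ_s = 0.9, so θ = arctan(0.9) = 41.9872°.

42.0°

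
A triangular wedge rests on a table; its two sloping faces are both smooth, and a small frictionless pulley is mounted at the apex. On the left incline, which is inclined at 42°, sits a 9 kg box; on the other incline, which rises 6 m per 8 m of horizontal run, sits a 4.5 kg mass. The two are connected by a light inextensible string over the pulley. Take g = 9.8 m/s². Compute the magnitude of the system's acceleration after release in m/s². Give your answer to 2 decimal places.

Resolve each weight along its own incline: the 9 kg mass has component 9 × 9.8 × sin 42° = 59.017 N down its slope, and the 4.5 kg mass has 4.5 × 9.8 × sin 36.87° = 26.460 N down its slope.
The 9 kg side's 59.017 N exceeds the other side's 26.460 N, so that mass slides down and the 4.5 kg mass slides up. Taking that direction as positive, Newton's second law for the whole system gives 59.017 − 26.460 = (9 + 4.5) a, so a = 32.557 / 13.5 = 2.4116 m/s².

2.41 m/s²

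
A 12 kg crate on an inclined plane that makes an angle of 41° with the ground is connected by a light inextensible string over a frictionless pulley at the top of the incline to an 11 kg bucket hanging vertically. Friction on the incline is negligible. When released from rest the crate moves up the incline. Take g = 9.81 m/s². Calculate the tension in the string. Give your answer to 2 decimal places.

For the crate on the incline: the weight component along the slope is m₁g sin 41° = 12 × 9.81 × 0.6561 = 77.236 N and the normal force is N = m₁g cos 41° = 88.844 N.
Newton's second law for the crate (up-slope positive): T − 77.236 = 12 a. For the hanging bucket (downward positive): 11 × 9.81 − T = 11 a.
Adding the two equations eliminates T: 30.674 = 23 a, so a = 1.3337 m/s².
Then from the hanging bucket's equation, T = 11 × (9.81 − 1.3337) = 93.239 N.

93.24 N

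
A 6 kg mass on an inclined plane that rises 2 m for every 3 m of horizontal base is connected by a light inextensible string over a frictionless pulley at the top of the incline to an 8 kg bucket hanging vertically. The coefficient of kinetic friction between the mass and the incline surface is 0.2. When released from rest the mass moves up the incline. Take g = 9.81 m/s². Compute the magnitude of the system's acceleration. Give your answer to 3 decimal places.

For the mass on the incline: the weight component along the slope is m₁g sin 33.69° = 6 × 9.81 × 0.5547 = 32.650 N and the normal force is N = m₁g cos 33.69° = 48.974 N.
Kinetic friction opposes the mass's motion up the incline: f = μN = 0.2 × 48.974 = 9.795 N acting down the slope.
Newton's second law for the mass (up-slope positive): T − 32.650 − 9.795 = 6 a. For the hanging bucket (downward positive): 8 × 9.81 − T = 8 a.
Adding the two equations eliminates T: 36.035 = 14 a, so a = 2.5739 m/s².

2.574 m/s²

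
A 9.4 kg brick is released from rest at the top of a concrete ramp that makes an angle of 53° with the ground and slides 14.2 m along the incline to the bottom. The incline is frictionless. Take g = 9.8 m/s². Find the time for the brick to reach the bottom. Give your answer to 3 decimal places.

The weight component along the incline is mg sin 53° = 73.570 N and the normal force is N = mg cos 53° = 55.439 N.
With no friction, a = g sin 53° = 7.8266 m/s².
Starting from rest, L = ½at², so t = √(2L/a) = √(2 × 14.2 / 7.8266) = 1.9049 s.

1.905 s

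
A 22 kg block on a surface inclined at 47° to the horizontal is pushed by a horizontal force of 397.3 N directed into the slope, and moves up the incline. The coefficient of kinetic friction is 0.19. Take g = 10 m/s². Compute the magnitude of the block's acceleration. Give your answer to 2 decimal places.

1.20 m/s²

The horizontal push has components F cos 47° = 397.3 × 0.6820 = 270.959 N up the incline and F sin 47° = 397.3 × 0.7314 = 290.585 N pressing into the surface.
The normal force is therefore N = mg cos 47° + F sin 47° = 150.040 + 290.585 = 440.625 N, and kinetic friction down the slope is μN = 0.19 × 440.625 = 83.719 N.
Along the incline: F cos 47° − mg sin 47° − μN = ma, so 270.959 − 160.908 − 83.719 = 22 a, giving a = 1.1969 m/s².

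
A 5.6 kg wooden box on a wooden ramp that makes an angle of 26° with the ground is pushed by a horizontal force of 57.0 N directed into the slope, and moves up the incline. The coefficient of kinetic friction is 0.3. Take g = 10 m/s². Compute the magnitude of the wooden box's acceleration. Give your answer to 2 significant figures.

The horizontal push has components F cos 26° = 57.0 × 0.8988 = 51.232 N up the incline and F sin 26° = 57.0 × 0.4384 = 24.989 N pressing into the surface.
The normal force is therefore N = mg cos 26° + F sin 26° = 50.333 + 24.989 = 75.322 N, and kinetic friction down the slope is μN = 0.3 × 75.322 = 22.597 N.
Along the incline: F cos 26° − mg sin 26° − μN = ma, so 51.232 − 24.550 − 22.597 = 5.6 a, giving a = 0.7295 m/s².

0.73 m/s²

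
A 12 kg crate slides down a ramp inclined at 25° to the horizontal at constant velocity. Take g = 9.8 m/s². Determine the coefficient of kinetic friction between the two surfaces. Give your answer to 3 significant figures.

At constant velocity the net force along the incline is zero: mg sin 25° = μ mg cos 25°.
So μ = tan 25° = 0.4226 / 0.9063 = 0.4663.

0.466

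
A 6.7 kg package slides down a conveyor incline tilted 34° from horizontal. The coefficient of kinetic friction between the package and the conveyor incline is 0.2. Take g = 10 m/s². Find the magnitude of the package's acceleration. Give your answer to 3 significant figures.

3.93 m/s²

Resolving the weight along the incline: the component pulling the package down the slope is mg sin 34° = 6.7 × 10 × 0.5592 = 37.466 N, and the normal force is N = mg cos 34° = 6.7 × 10 × 0.8290 = 55.543 N.
Kinetic friction acts up the slope with magnitude f = μN = 0.2 × 55.543 = 11.109 N.
Net force along the incline is 37.466 − 11.109 = 26.357 N, so a = 26.357 / 6.7 = 3.9339 m/s².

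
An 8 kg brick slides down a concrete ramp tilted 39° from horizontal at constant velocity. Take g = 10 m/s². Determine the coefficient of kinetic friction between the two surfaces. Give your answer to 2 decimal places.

0.81

At constant velocity the net force along the incline is zero: mg sin 39° = μ mg cos 39°.
So μ = tan 39° = 0.6293 / 0.7771 = 0.8098.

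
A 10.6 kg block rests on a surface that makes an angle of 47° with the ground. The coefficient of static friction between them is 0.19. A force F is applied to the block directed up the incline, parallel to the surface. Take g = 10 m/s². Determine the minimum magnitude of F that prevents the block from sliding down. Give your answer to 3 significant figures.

63.8 N

The normal force is N = mg cos 47° = 72.292 N. With F at its minimum the block is on the verge of sliding down, so static friction is at its maximum μ_s N = 0.19 × 72.292 = 13.735 N and acts up the slope.
Equilibrium along the incline: F + μ_s N = mg sin 47°, so F = 77.523 − 13.735 = 63.788 N.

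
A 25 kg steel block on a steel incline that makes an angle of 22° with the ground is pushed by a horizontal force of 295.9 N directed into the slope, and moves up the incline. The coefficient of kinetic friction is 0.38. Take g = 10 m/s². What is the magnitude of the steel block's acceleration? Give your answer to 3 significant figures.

2.02 m/s²

The horizontal push has components F cos 22° = 295.9 × 0.9272 = 274.358 N up the incline and F sin 22° = 295.9 × 0.3746 = 110.844 N pressing into the surface.
The normal force is therefore N = mg cos 22° + F sin 22° = 231.800 + 110.844 = 342.644 N, and kinetic friction down the slope is μN = 0.38 × 342.644 = 130.205 N.
Along the incline: F cos 22° − mg sin 22° − μN = ma, so 274.358 − 93.650 − 130.205 = 25 a, giving a = 2.0201 m/s².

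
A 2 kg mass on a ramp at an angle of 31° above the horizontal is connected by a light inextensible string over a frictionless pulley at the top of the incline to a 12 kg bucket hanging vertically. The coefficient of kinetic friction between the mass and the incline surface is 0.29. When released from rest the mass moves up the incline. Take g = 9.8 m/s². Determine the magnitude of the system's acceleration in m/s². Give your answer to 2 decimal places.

7.33 m/s²

For the mass on the incline: the weight component along the slope is m₁g sin 31° = 2 × 9.8 × 0.5150 = 10.094 N and the normal force is N = m₁g cos 31° = 16.800 N.
Kinetic friction opposes the mass's motion up the incline: f = μN = 0.29 × 16.800 = 4.872 N acting down the slope.
Newton's second law for the mass (up-slope positive): T − 10.094 − 4.872 = 2 a. For the hanging bucket (downward positive): 12 × 9.8 − T = 12 a.
Adding the two equations eliminates T: 102.634 = 14 a, so a = 7.3310 m/s².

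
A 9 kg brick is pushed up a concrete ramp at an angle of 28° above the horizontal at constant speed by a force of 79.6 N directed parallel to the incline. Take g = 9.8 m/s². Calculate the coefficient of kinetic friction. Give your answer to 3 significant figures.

0.490

At constant speed ΣF = 0 along the incline. The applied 79.6 N acts up the slope; the weight component mg sin 28° = 41.407 N and kinetic friction μN both act down the slope.
So 79.6 = 41.407 + μ × 77.876, giving μ = (79.6 − 41.407) / 77.876 = 0.4904.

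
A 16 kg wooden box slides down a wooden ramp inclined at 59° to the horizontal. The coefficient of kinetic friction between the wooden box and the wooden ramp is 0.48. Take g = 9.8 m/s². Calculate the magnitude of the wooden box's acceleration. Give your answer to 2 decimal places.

5.98 m/s²

Resolving the weight along the incline: the component pulling the wooden box down the slope is mg sin 59° = 16 × 9.8 × 0.8572 = 134.409 N, and the normal force is N = mg cos 59° = 16 × 9.8 × 0.5150 = 80.752 N.
Kinetic friction acts up the slope with magnitude f = μN = 0.48 × 80.752 = 38.761 N.
Net force along the incline is 134.409 − 38.761 = 95.648 N, so a = 95.648 / 16 = 5.9780 m/s².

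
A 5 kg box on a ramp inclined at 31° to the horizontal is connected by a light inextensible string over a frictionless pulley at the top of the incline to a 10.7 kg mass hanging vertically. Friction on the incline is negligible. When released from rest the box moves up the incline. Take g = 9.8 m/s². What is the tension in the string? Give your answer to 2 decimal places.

For the box on the incline: the weight component along the slope is m₁g sin 31° = 5 × 9.8 × 0.5150 = 25.235 N and the normal force is N = m₁g cos 31° = 42.001 N.
Newton's second law for the box (up-slope positive): T − 25.235 = 5 a. For the hanging mass (downward positive): 10.7 × 9.8 − T = 10.7 a.
Adding the two equations eliminates T: 79.625 = 15.7 a, so a = 5.0717 m/s².
Then from the hanging mass's equation, T = 10.7 × (9.8 − 5.0717) = 50.593 N.

50.59 N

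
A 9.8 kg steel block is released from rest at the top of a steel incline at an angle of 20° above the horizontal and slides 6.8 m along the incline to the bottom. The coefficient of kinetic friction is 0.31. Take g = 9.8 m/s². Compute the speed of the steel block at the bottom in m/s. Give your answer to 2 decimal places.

The weight component along the incline is mg sin 20° = 32.848 N and the normal force is N = mg cos 20° = 90.248 N.
Friction up the slope is f = μN = 0.31 × 90.248 = 27.977 N, so the net downslope force is 32.848 − 27.977 = 4.871 N and a = 4.871 / 9.8 = 0.4970 m/s².
Starting from rest over a distance of 6.8 m, v² = 2aL = 2 × 0.4970 × 6.8 = 6.7592, so v = 2.5998 m/s.

2.60 m/s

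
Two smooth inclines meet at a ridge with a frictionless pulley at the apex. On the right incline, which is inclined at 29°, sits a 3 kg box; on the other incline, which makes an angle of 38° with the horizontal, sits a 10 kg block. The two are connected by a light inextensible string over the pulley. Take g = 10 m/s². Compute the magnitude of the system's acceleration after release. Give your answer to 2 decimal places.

Resolve each weight along its own incline: the 3 kg mass has component 3 × 10 × sin 29° = 14.544 N down its slope, and the 10 kg mass has 10 × 10 × sin 38° = 61.566 N down its slope.
The 10 kg side's 61.566 N exceeds the other side's 14.544 N, so that mass slides down and the 3 kg mass slides up. Taking that direction as positive, Newton's second law for the whole system gives 61.566 − 14.544 = (3 + 10) a, so a = 47.022 / 13 = 3.6171 m/s².

3.62 m/s²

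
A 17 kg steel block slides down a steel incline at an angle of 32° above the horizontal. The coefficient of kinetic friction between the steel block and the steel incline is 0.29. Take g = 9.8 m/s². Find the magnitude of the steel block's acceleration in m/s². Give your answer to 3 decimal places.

2.783 m/s²

Resolving the weight along the incline: the component pulling the steel block down the slope is mg sin 32° = 17 × 9.8 × 0.5299 = 88.281 N, and the normal force is N = mg cos 32° = 17 × 9.8 × 0.8480 = 141.277 N.
Kinetic friction acts up the slope with magnitude f = μN = 0.29 × 141.277 = 40.970 N.
Net force along the incline is 88.281 − 40.970 = 47.311 N, so a = 47.311 / 17 = 2.7830 m/s².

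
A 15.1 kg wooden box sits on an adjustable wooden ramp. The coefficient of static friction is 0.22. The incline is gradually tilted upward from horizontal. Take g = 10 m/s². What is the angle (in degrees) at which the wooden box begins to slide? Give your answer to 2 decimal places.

12.41°

At the threshold of sliding, static friction is at its maximum μ_s N and exactly balances the weight component along the incline: mg sin θ = μ_s mg cos θ.
Hence tan θ = μ_s = 0.22, so θ = arctan(0.22) = 12.4074°.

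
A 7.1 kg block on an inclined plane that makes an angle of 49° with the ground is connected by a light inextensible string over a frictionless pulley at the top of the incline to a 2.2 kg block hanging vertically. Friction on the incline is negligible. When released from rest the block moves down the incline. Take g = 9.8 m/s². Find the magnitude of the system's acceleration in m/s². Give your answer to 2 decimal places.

3.33 m/s²

For the block on the incline: the weight component along the slope is m₁g sin 49° = 7.1 × 9.8 × 0.7547 = 52.512 N and the normal force is N = m₁g cos 49° = 45.649 N.
Newton's second law for the block (down-slope positive): 52.512 − T = 7.1 a. For the hanging block (upward positive): T − 2.2 × 9.8 = 2.2 a.
Adding the two equations eliminates T: 30.952 = 9.3 a, so a = 3.3282 m/s².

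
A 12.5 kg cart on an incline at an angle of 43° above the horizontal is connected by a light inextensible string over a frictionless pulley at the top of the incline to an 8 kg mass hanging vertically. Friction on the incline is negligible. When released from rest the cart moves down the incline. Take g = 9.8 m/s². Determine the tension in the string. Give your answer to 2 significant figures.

For the cart on the incline: the weight component along the slope is m₁g sin 43° = 12.5 × 9.8 × 0.6820 = 83.545 N and the normal force is N = m₁g cos 43° = 89.591 N.
Newton's second law for the cart (down-slope positive): 83.545 − T = 12.5 a. For the hanging mass (upward positive): T − 8 × 9.8 = 8 a.
Adding the two equations eliminates T: 5.145 = 20.5 a, so a = 0.2510 m/s².
Then from the hanging mass's equation, T = 8 × (9.8 + 0.2510) = 80.408 N.

80 N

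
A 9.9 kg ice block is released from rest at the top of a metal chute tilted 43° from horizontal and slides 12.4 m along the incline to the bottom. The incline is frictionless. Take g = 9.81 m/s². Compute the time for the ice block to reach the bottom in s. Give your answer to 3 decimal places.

The weight component along the incline is mg sin 43° = 66.235 N and the normal force is N = mg cos 43° = 71.028 N.
With no friction, a = g sin 43° = 6.6904 m/s².
Starting from rest, L = ½at², so t = √(2L/a) = √(2 × 12.4 / 6.6904) = 1.9253 s.

1.925 s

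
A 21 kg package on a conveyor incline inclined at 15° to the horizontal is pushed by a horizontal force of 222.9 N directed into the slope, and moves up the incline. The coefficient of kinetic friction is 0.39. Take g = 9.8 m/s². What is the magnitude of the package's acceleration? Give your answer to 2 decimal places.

2.95 m/s²

The horizontal push has components F cos 15° = 222.9 × 0.9659 = 215.299 N up the incline and F sin 15° = 222.9 × 0.2588 = 57.687 N pressing into the surface.
The normal force is therefore N = mg cos 15° + F sin 15° = 198.782 + 57.687 = 256.469 N, and kinetic friction down the slope is μN = 0.39 × 256.469 = 100.023 N.
Along the incline: F cos 15° − mg sin 15° − μN = ma, so 215.299 − 53.261 − 100.023 = 21 a, giving a = 2.9531 m/s².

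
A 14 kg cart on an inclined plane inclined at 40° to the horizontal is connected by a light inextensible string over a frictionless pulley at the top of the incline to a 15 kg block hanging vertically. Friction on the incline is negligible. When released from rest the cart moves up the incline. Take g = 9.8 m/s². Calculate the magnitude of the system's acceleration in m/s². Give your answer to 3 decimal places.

2.028 m/s²

For the cart on the incline: the weight component along the slope is m₁g sin 40° = 14 × 9.8 × 0.6428 = 88.192 N and the normal force is N = m₁g cos 40° = 105.101 N.
Newton's second law for the cart (up-slope positive): T − 88.192 = 14 a. For the hanging block (downward positive): 15 × 9.8 − T = 15 a.
Adding the two equations eliminates T: 58.808 = 29 a, so a = 2.0279 m/s².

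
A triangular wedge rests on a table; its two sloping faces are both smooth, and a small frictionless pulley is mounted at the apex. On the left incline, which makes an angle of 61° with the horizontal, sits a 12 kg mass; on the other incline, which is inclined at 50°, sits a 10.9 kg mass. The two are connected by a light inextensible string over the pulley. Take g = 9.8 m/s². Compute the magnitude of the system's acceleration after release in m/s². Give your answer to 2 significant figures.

Resolve each weight along its own incline: the 12 kg mass has component 12 × 9.8 × sin 61° = 102.855 N down its slope, and the 10.9 kg mass has 10.9 × 9.8 × sin 50° = 81.829 N down its slope.
The 12 kg side's 102.855 N exceeds the other side's 81.829 N, so that mass slides down and the 10.9 kg mass slides up. Taking that direction as positive, Newton's second law for the whole system gives 102.855 − 81.829 = (12 + 10.9) a, so a = 21.026 / 22.9 = 0.9182 m/s².

0.92 m/s²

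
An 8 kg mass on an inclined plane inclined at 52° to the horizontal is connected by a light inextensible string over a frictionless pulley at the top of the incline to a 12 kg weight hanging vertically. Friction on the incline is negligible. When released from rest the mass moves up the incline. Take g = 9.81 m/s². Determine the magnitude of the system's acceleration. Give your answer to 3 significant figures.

2.79 m/s²

For the mass on the incline: the weight component along the slope is m₁g sin 52° = 8 × 9.81 × 0.7880 = 61.842 N and the normal force is N = m₁g cos 52° = 48.317 N.
Newton's second law for the mass (up-slope positive): T − 61.842 = 8 a. For the hanging weight (downward positive): 12 × 9.81 − T = 12 a.
Adding the two equations eliminates T: 55.878 = 20 a, so a = 2.7939 m/s².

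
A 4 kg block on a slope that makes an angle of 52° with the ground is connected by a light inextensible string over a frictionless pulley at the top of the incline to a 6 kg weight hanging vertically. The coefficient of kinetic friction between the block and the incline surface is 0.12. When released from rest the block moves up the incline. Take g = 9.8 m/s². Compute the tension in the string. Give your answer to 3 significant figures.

43.8 N

For the block on the incline: the weight component along the slope is m₁g sin 52° = 4 × 9.8 × 0.7880 = 30.890 N and the normal force is N = m₁g cos 52° = 24.134 N.
Kinetic friction opposes the block's motion up the incline: f = μN = 0.12 × 24.134 = 2.896 N acting down the slope.
Newton's second law for the block (up-slope positive): T − 30.890 − 2.896 = 4 a. For the hanging weight (downward positive): 6 × 9.8 − T = 6 a.
Adding the two equations eliminates T: 25.014 = 10 a, so a = 2.5014 m/s².
Then from the hanging weight's equation, T = 6 × (9.8 − 2.5014) = 43.792 N.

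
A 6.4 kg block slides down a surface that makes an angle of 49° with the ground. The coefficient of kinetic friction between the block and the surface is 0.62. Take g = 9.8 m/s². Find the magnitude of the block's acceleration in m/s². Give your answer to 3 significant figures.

Resolving the weight along the incline: the component pulling the block down the slope is mg sin 49° = 6.4 × 9.8 × 0.7547 = 47.335 N, and the normal force is N = mg cos 49° = 6.4 × 9.8 × 0.6561 = 41.151 N.
Kinetic friction acts up the slope with magnitude f = μN = 0.62 × 41.151 = 25.514 N.
Net force along the incline is 47.335 − 25.514 = 21.821 N, so a = 21.821 / 6.4 = 3.4095 m/s².

3.41 m/s²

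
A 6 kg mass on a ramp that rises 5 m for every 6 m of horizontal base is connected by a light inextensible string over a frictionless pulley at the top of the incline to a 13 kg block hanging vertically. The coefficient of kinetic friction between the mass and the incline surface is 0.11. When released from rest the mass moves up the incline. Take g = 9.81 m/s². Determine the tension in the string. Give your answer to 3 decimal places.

69.458 N

For the mass on the incline: the weight component along the slope is m₁g sin 39.81° = 6 × 9.81 × 0.6402 = 37.682 N and the normal force is N = m₁g cos 39.81° = 45.218 N.
Kinetic friction opposes the mass's motion up the incline: f = μN = 0.11 × 45.218 = 4.974 N acting down the slope.
Newton's second law for the mass (up-slope positive): T − 37.682 − 4.974 = 6 a. For the hanging block (downward positive): 13 × 9.81 − T = 13 a.
Adding the two equations eliminates T: 84.874 = 19 a, so a = 4.4671 m/s².
Then from the hanging block's equation, T = 13 × (9.81 − 4.4671) = 69.458 N.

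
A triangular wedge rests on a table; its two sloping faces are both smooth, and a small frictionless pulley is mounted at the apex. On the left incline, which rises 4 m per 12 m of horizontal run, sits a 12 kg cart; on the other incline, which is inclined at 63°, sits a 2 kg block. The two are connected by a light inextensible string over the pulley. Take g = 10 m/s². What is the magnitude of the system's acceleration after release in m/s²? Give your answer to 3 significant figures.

Resolve each weight along its own incline: the 12 kg mass has component 12 × 10 × sin 18.43° = 37.947 N down its slope, and the 2 kg mass has 2 × 10 × sin 63° = 17.820 N down its slope.
The 12 kg side's 37.947 N exceeds the other side's 17.820 N, so that mass slides down and the 2 kg mass slides up. Taking that direction as positive, Newton's second law for the whole system gives 37.947 − 17.820 = (12 + 2) a, so a = 20.127 / 14 = 1.4376 m/s².

1.44 m/s²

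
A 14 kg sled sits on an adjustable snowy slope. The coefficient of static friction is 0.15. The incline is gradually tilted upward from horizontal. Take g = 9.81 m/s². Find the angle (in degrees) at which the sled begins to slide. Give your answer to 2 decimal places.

8.53°

At the threshold of sliding, static friction is at its maximum μ_s N and exactly balances the weight component along the incline: mg sin θ = μ_s mg cos θ.
Hence tan θ = μ_s = 0.15, so θ = arctan(0.15) = 8.5308°.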